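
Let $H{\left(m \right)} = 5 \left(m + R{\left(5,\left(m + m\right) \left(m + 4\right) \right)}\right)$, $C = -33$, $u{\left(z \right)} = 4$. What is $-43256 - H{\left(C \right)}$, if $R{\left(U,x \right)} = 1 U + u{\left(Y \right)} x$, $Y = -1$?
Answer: $-81396$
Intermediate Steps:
$R{\left(U,x \right)} = U + 4 x$ ($R{\left(U,x \right)} = 1 U + 4 x = U + 4 x$)
$H{\left(m \right)} = 25 + 5 m + 40 m \left(4 + m\right)$ ($H{\left(m \right)} = 5 \left(m + \left(5 + 4 \left(m + m\right) \left(m + 4\right)\right)\right) = 5 \left(m + \left(5 + 4 \cdot 2 m \left(4 + m\right)\right)\right) = 5 \left(m + \left(5 + 8 m \left(4 + m\right)\right)\right) = 5 \left(5 + m + 8 m \left(4 + m\right)\right) = 25 + 5 m + 40 m \left(4 + m\right)$)
$-43256 - H{\left(C \right)} = -43256 - \left(25 + 40 \left(-33\right)^{2} + 165 \left(-33\right)\right) = -43256 - \left(25 + 40 \cdot 1089 - 5445\right) = -43256 - \left(25 + 43560 - 5445\right) = -43256 - 38140 = -81396$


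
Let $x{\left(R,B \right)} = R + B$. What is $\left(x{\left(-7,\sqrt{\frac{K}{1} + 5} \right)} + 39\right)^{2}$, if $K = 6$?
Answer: $\left(32 + \sqrt{11}\right)^{2} \approx 1247.3$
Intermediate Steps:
$x{\left(R,B \right)} = B + R$
$\left(x{\left(-7,\sqrt{\frac{K}{1} + 5} \right)} + 39\right)^{2} = \left(\left(\sqrt{\frac{6}{1} + 5} - 7\right) + 39\right)^{2} = \left(\left(\sqrt{6 \cdot 1 + 5} - 7\right) + 39\right)^{2} = \left(\left(\sqrt{6 + 5} - 7\right) + 39\right)^{2} = \left(\left(\sqrt{11} - 7\right) + 39\right)^{2} = \left(\left(-7 + \sqrt{11}\right) + 39\right)^{2} = \left(32 + \sqrt{11}\right)^{2}$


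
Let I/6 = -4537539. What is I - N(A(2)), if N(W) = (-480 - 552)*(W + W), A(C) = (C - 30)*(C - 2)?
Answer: -27225234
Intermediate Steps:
A(C) = (-30 + C)*(-2 + C)
N(W) = -2064*W
I = -27225234 (I = 6*(-4537539) = -27225234)
I - N(A(2)) = -27225234 - (-2064)*(60 + 2² - 32*2) = -27225234 - (-2064)*(60 + 4 - 64) = -27225234 - (-2064)*0 = -27225234 - 1*0 = -27225234 + 0 = -27225234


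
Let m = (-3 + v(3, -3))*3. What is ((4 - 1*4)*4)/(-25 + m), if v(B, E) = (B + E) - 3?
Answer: 0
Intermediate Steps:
v(B, E) = -3 + B + E
m = -18 (m = (-3 + (-3 + 3 - 3))*3 = (-3 - 3)*3 = -6*3 = -18)
((4 - 1*4)*4)/(-25 + m) = ((4 - 1*4)*4)/(-25 - 18) = ((4 - 4)*4)/(-43) = (0*4)*(-1/43) = 0*(-1/43) = 0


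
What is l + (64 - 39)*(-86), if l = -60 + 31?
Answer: -2179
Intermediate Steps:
l = -29
l + (64 - 39)*(-86) = -29 + (64 - 39)*(-86) = -29 + 25*(-86) = -29 - 2150 = -2179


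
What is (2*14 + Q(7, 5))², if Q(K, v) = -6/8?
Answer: 11881/16 ≈ 742.56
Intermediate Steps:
Q(K, v) = -¾ (Q(K, v) = -6*⅛ = -¾)
(2*14 + Q(7, 5))² = (2*14 - ¾)² = (28 - ¾)² = (109/4)² = 11881/16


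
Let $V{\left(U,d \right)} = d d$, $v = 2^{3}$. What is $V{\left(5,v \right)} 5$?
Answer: $320$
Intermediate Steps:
$v = 8$
$V{\left(U,d \right)} = d^{2}$
$V{\left(5,v \right)} 5 = 8^{2} \cdot 5 = 64 \cdot 5 = 320$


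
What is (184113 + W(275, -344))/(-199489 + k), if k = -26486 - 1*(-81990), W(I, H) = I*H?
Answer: -89513/143985 ≈ -0.62168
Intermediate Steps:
W(I, H) = H*I
k = 55504 (k = -26486 + 81990 = 55504)
(184113 + W(275, -344))/(-199489 + k) = (184113 - 344*275)/(-199489 + 55504) = (184113 - 94600)/(-143985) = 89513*(-1/143985) = -89513/143985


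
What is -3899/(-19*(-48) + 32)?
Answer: -3899/944 ≈ -4.1303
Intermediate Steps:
-3899/(-19*(-48) + 32) = -3899/(912 + 32) = -3899/944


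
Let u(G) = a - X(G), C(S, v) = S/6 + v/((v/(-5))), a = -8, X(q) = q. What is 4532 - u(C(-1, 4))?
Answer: 27209/6 ≈ 4534.8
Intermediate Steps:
C(S, v) = -5 + S/6 (C(S, v) = S*(⅙) + v/((v*(-⅕))) = S/6 + v/((-v/5)) = S/6 + v*(-5/v) = S/6 - 5 = -5 + S/6)
u(G) = -8 - G
4532 - u(C(-1, 4)) = 4532 - (-8 - (-5 + (⅙)*(-1))) = 4532 - (-8 - (-5 - ⅙)) = 4532 - (-8 - 1*(-31/6)) = 4532 - (-8 + 31/6) = 4532 - 1*(-17/6) = 4532 + 17/6 = 27209/6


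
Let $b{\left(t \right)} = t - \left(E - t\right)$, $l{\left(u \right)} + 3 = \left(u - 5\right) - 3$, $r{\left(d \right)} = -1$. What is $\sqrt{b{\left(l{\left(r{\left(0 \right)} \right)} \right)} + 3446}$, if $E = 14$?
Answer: $4 \sqrt{213} \approx 58.378$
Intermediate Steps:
$l{\left(u \right)} = -11 + u$ ($l{\left(u \right)} = -3 + \left(\left(u - 5\right) - 3\right) = -3 + \left(\left(-5 + u\right) - 3\right) = -3 + \left(-8 + u\right) = -11 + u$)
$b{\left(t \right)} = -14 + 2 t$ ($b{\left(t \right)} = t + \left(t - 14\right) = t + \left(-14 + t\right) = -14 + 2 t$)
$\sqrt{b{\left(l{\left(r{\left(0 \right)} \right)} \right)} + 3446} = \sqrt{\left(-14 + 2 \left(-11 - 1\right)\right) + 3446} = \sqrt{\left(-14 + 2 \left(-12\right)\right) + 3446} = \sqrt{\left(-14 - 24\right) + 3446} = \sqrt{-38 + 3446} = \sqrt{3408} = 4 \sqrt{213}$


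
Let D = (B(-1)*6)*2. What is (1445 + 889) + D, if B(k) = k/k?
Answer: 2346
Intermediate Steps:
B(k) = 1
D = 12 (D = (1*6)*2 = 6*2 = 12)
(1445 + 889) + D = (1445 + 889) + 12 = 2334 + 12 = 2346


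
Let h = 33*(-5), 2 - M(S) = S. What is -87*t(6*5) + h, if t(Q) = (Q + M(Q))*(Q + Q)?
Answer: -10605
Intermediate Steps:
M(S) = 2 - S
t(Q) = 4*Q (t(Q) = (Q + (2 - Q))*(Q + Q) = 2*(2*Q) = 4*Q)
h = -165
-87*t(6*5) + h = -348*6*5 - 165 = -348*30 - 165 = -87*120 - 165 = -10440 - 165 = -10605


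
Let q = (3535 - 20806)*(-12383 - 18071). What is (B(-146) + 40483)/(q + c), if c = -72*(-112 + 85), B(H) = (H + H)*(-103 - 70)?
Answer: 10111/58441442 ≈ 0.00017301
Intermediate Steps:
B(H) = -346*H (B(H) = (2*H)*(-173) = -346*H)
c = 1944 (c = -72*(-27) = 1944)
q = 525971034 (q = -17271*(-30454) = 525971034)
(B(-146) + 40483)/(q + c) = (-346*(-146) + 40483)/(525971034 + 1944) = (50516 + 40483)/525972978 = 90999*(1/525972978) = 10111/58441442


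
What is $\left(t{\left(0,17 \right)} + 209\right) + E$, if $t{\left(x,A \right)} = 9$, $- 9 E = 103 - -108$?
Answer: $\frac{1751}{9} \approx 194.56$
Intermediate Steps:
$E = - \frac{211}{9}$ ($E = - \frac{103 - -108}{9} = - \frac{103 + 108}{9} = \left(- \frac{1}{9}\right) 211 = - \frac{211}{9} \approx -23.444$)
$\left(t{\left(0,17 \right)} + 209\right) + E = \left(9 + 209\right) - \frac{211}{9} = 218 - \frac{211}{9} = \frac{1751}{9}$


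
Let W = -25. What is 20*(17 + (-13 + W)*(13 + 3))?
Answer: -11820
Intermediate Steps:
20*(17 + (-13 + W)*(13 + 3)) = 20*(17 + (-13 - 25)*(13 + 3)) = 20*(17 - 38*16) = 20*(17 - 608) = 20*(-591) = -11820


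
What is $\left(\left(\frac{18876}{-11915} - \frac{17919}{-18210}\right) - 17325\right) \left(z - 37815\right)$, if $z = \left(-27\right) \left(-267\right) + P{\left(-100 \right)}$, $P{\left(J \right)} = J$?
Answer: $\frac{769527718127883}{1446481} \approx 5.32 \cdot 10^{8}$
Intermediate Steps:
$z = 7109$ ($z = \left(-27\right) \left(-267\right) - 100 = 7209 - 100 = 7109$)
$\left(\left(\frac{18876}{-11915} - \frac{17919}{-18210}\right) - 17325\right) \left(z - 37815\right) = \left(\left(\frac{18876}{-11915} - \frac{17919}{-18210}\right) - 17325\right) \left(7109 - 37815\right) = \left(\left(18876 \left(- \frac{1}{11915}\right) - - \frac{5973}{6070}\right) - 17325\right) \left(-30706\right) = \left(\left(- \frac{18876}{11915} + \frac{5973}{6070}\right) - 17325\right) \left(-30706\right) = \left(- \frac{1736361}{2892962} - 17325\right) \left(-30706\right) = \left(- \frac{50122303011}{2892962}\right) \left(-30706\right) = \frac{769527718127883}{1446481}$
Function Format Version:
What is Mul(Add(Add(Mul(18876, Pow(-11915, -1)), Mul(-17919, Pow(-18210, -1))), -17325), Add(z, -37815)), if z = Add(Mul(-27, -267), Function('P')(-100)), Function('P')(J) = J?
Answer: Rational(769527718127883, 1446481) ≈ 5.3200e+8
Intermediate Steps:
z = 7109 (z = Add(Mul(-27, -267), -100) = Add(7209, -100) = 7109)
Mul(Add(Add(Mul(18876, Pow(-11915, -1)), Mul(-17919, Pow(-18210, -1))), -17325), Add(z, -37815)) = Mul(Add(Add(Mul(18876, Pow(-11915, -1)), Mul(-17919, Pow(-18210, -1))), -17325), Add(7109, -37815)) = Mul(Add(Add(Mul(18876, Rational(-1, 11915)), Mul(-17919, Rational(-1, 18210))), -17325), -30706) = Mul(Add(Add(Rational(-18876, 11915), Rational(5973, 6070)), -17325), -30706) = Mul(Add(Rational(-1736361, 2892962), -17325), -30706) = Mul(Rational(-50122303011, 2892962), -30706) = Rational(769527718127883, 1446481)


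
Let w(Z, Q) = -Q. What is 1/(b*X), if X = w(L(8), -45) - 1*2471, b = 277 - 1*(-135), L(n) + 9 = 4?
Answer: -1/999512 ≈ -1.0005e-6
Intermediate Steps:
L(n) = -5 (L(n) = -9 + 4 = -5)
b = 412 (b = 277 + 135 = 412)
X = -2426 (X = -1*(-45) - 1*2471 = 45 - 2471 = -2426)
1/(b*X) = 1/(412*(-2426)) = 1/(-999512) = -1/999512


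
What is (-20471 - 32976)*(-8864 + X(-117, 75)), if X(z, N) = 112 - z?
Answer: 461514845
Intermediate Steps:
(-20471 - 32976)*(-8864 + X(-117, 75)) = (-20471 - 32976)*(-8864 + (112 - 1*(-117))) = -53447*(-8864 + (112 + 117)) = -53447*(-8864 + 229) = -53447*(-8635) = 461514845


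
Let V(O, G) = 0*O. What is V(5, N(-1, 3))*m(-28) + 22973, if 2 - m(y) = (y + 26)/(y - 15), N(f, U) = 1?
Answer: 22973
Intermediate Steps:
V(O, G) = 0
m(y) = 2 - (26 + y)/(-15 + y) (m(y) = 2 - (y + 26)/(y - 15) = 2 - (26 + y)/(-15 + y))
V(5, N(-1, 3))*m(-28) + 22973 = 0*((-56 - 28)/(-15 - 28)) + 22973 = 0*(-84/(-43)) + 22973 = 0*(-1/43*(-84)) + 22973 = 0*(84/43) + 22973 = 0 + 22973 = 22973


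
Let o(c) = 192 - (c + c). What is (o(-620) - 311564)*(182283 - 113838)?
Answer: -21226984740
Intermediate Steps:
o(c) = 192 - 2*c
(o(-620) - 311564)*(182283 - 113838) = ((192 - 2*(-620)) - 311564)*(182283 - 113838) = ((192 + 1240) - 311564)*68445 = (1432 - 311564)*68445 = -310132*68445 = -21226984740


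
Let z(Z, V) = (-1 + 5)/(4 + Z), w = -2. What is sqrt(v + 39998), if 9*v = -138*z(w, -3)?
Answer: sqrt(359706)/3 ≈ 199.92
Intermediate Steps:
z(Z, V) = 4/(4 + Z)
v = -92/3 (v = (-138*4/(4 - 2))/9 = (-138*4/2)/9 = (-138*4*(1/2))/9 = (-276)/9 = (-138*2)/9 = (1/9)*(-276) = -92/3 ≈ -30.667)
sqrt(v + 39998) = sqrt(-92/3 + 39998) = sqrt(119902/3) = sqrt(359706)/3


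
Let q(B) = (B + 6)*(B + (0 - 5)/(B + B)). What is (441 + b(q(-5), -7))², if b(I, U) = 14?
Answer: 207025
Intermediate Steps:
q(B) = (6 + B)*(B - 5/(2*B)) (q(B) = (6 + B)*(B - 5*1/(2*B)) = (6 + B)*(B - 5/(2*B)))
(441 + b(q(-5), -7))² = (441 + 14)² = 455² = 207025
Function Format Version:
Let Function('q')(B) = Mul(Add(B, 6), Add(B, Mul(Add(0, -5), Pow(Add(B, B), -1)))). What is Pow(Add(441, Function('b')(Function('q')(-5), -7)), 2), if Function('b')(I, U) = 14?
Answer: 207025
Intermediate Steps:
Function('q')(B) = Mul(Add(6, B), Add(B, Mul(Rational(-5, 2), Pow(B, -1)))) (Function('q')(B) = Mul(Add(6, B), Add(B, Mul(-5, Pow(Mul(2, B), -1)))) = Mul(Add(6, B), Add(B, Mul(-5, Mul(Rational(1, 2), Pow(B, -1))))) = Mul(Add(6, B), Add(B, Mul(Rational(-5, 2), Pow(B, -1)))))
Pow(Add(441, Function('b')(Function('q')(-5), -7)), 2) = Pow(Add(441, 14), 2) = Pow(455, 2) = 207025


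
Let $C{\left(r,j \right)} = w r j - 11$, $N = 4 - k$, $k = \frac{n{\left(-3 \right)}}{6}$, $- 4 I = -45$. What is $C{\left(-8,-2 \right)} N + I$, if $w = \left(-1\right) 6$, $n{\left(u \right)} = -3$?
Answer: $- \frac{1881}{4} \approx -470.25$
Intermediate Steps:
$I = \frac{45}{4}$ ($I = \left(- \frac{1}{4}\right) \left(-45\right) = \frac{45}{4} \approx 11.25$)
$k = - \frac{1}{2}$ ($k = - \frac{3}{6} = \left(-3\right) \frac{1}{6} = - \frac{1}{2} \approx -0.5$)
$w = -6$
$N = \frac{9}{2}$ ($N = 4 - - \frac{1}{2} = 4 + \frac{1}{2} = \frac{9}{2} \approx 4.5$)
$C{\left(r,j \right)} = -11 - 6 j r$ ($C{\left(r,j \right)} = - 6 r j - 11 = - 6 j r - 11 = -11 - 6 j r$)
$C{\left(-8,-2 \right)} N + I = \left(-11 - \left(-12\right) \left(-8\right)\right) \frac{9}{2} + \frac{45}{4} = \left(-11 - 96\right) \frac{9}{2} + \frac{45}{4} = \left(-107\right) \frac{9}{2} + \frac{45}{4} = - \frac{963}{2} + \frac{45}{4} = - \frac{1881}{4}$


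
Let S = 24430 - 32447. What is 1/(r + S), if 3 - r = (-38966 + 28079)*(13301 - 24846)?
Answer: -1/125698429 ≈ -7.9555e-9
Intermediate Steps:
S = -8017
r = -125690412 (r = 3 - (-38966 + 28079)*(13301 - 24846) = 3 - (-10887)*(-11545) = 3 - 1*125690415 = 3 - 125690415 = -125690412)
1/(r + S) = 1/(-125690412 - 8017) = 1/(-125698429) = -1/125698429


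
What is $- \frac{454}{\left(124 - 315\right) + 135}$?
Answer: $\frac{227}{28} \approx 8.1071$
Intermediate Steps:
$- \frac{454}{\left(124 - 315\right) + 135} = - \frac{454}{-191 + 135} = - \frac{454}{-56} = \left(-454\right) \left(- \frac{1}{56}\right) = \frac{227}{28}$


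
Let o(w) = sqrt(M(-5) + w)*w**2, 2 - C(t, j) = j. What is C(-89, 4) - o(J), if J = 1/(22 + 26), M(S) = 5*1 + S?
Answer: -2 - sqrt(3)/27648 ≈ -2.0001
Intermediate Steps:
M(S) = 5 + S
J = 1/48 ≈ 0.020833
C(t, j) = 2 - j
o(w) = w**(5/2) (o(w) = sqrt((5 - 5) + w)*w**2 = sqrt(0 + w)*w**2 = sqrt(w)*w**2 = w**(5/2))
C(-89, 4) - o(J) = (2 - 1*4) - (1/48)**(5/2) = (2 - 4) - sqrt(3)/27648 = -2 - sqrt(3)/27648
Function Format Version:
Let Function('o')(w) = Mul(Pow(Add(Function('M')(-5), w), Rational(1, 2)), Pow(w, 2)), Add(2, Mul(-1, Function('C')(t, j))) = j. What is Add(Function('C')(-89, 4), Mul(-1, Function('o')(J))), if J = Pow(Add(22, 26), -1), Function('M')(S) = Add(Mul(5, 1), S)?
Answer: Add(-2, Mul(Rational(-1, 27648), Pow(3, Rational(1, 2)))) ≈ -2.0001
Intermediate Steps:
Function('M')(S) = Add(5, S)
J = Rational(1, 48) (J = Pow(48, -1) = Rational(1, 48) ≈ 0.020833)
Function('C')(t, j) = Add(2, Mul(-1, j))
Function('o')(w) = Pow(w, Rational(5, 2)) (Function('o')(w) = Mul(Pow(Add(Add(5, -5), w), Rational(1, 2)), Pow(w, 2)) = Mul(Pow(Add(0, w), Rational(1, 2)), Pow(w, 2)) = Mul(Pow(w, Rational(1, 2)), Pow(w, 2)) = Pow(w, Rational(5, 2)))
Add(Function('C')(-89, 4), Mul(-1, Function('o')(J))) = Add(Add(2, Mul(-1, 4)), Mul(-1, Pow(Rational(1, 48), Rational(5, 2)))) = Add(Add(2, -4), Mul(-1, Mul(Rational(1, 27648), Pow(3, Rational(1, 2))))) = Add(-2, Mul(Rational(-1, 27648), Pow(3, Rational(1, 2))))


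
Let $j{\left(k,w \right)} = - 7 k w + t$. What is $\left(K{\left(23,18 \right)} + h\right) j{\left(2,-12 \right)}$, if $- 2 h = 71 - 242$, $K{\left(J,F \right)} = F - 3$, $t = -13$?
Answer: $\frac{31155}{2} \approx 15578.0$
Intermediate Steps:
$K{\left(J,F \right)} = -3 + F$ ($K{\left(J,F \right)} = F - 3 = -3 + F$)
$j{\left(k,w \right)} = -13 - 7 k w$ ($j{\left(k,w \right)} = - 7 k w - 13 = -13 - 7 k w$)
$h = \frac{171}{2}$ ($h = - \frac{71 - 242}{2} = \left(- \frac{1}{2}\right) \left(-171\right) = \frac{171}{2} \approx 85.5$)
$\left(K{\left(23,18 \right)} + h\right) j{\left(2,-12 \right)} = \left(\left(-3 + 18\right) + \frac{171}{2}\right) \left(-13 - 14 \left(-12\right)\right) = \left(15 + \frac{171}{2}\right) \left(-13 + 168\right) = \frac{201}{2} \cdot 155 = \frac{31155}{2}$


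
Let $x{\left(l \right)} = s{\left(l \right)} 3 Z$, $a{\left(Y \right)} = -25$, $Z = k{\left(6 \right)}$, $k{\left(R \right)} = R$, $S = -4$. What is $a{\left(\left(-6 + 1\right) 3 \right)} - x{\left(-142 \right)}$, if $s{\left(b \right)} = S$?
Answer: $47$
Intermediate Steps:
$s{\left(b \right)} = -4$
$Z = 6$
$x{\left(l \right)} = -72$ ($x{\left(l \right)} = \left(-4\right) 3 \cdot 6 = \left(-12\right) 6 = -72$)
$a{\left(\left(-6 + 1\right) 3 \right)} - x{\left(-142 \right)} = -25 - -72 = -25 + 72 = 47$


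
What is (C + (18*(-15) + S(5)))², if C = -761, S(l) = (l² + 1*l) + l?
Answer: 992016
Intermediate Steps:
S(l) = l² + 2*l (S(l) = (l² + l) + l = (l + l²) + l = l² + 2*l)
(C + (18*(-15) + S(5)))² = (-761 + (18*(-15) + 5*(2 + 5)))² = (-761 + (-270 + 5*7))² = (-761 + (-270 + 35))² = (-761 - 235)² = (-996)² = 992016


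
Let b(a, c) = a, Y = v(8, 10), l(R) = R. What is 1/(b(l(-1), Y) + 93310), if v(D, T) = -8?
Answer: 1/93309 ≈ 1.0717e-5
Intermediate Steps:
Y = -8
1/(b(l(-1), Y) + 93310) = 1/(-1 + 93310) = 1/93309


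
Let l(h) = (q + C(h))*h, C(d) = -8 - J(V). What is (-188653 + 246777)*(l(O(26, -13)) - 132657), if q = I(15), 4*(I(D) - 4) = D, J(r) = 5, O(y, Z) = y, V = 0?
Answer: -7718489394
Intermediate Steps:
I(D) = 4 + D/4
q = 31/4 (q = 4 + (1/4)*15 = 4 + 15/4 = 31/4 ≈ 7.7500)
C(d) = -13 (C(d) = -8 - 1*5 = -8 - 5 = -13)
l(h) = -21*h/4 (l(h) = (31/4 - 13)*h = -21*h/4)
(-188653 + 246777)*(l(O(26, -13)) - 132657) = (-188653 + 246777)*(-21/4*26 - 132657) = 58124*(-273/2 - 132657) = 58124*(-265587/2) = -7718489394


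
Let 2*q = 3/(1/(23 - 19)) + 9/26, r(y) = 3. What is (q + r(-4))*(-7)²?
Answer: 23373/52 ≈ 449.48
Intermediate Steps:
q = 321/52 (q = (3/(1/(23 - 19)) + 9/26)/2 = (3/(1/4) + 9*(1/26))/2 = (3/(¼) + 9/26)/2 = (3*4 + 9/26)/2 = (12 + 9/26)/2 = (½)*(321/26) = 321/52 ≈ 6.1731)
(q + r(-4))*(-7)² = (321/52 + 3)*(-7)² = (477/52)*49 = 23373/52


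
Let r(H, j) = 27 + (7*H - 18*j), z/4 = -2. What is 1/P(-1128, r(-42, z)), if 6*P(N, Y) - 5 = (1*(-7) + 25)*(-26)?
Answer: -6/463 ≈ -0.012959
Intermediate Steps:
z = -8 (z = 4*(-2) = -8)
r(H, j) = 27 - 18*j + 7*H (r(H, j) = 27 + (-18*j + 7*H) = 27 - 18*j + 7*H)
P(N, Y) = -463/6 (P(N, Y) = 5/6 + ((1*(-7) + 25)*(-26))/6 = 5/6 + ((-7 + 25)*(-26))/6 = 5/6 + (18*(-26))/6 = 5/6 + (1/6)*(-468) = 5/6 - 78 = -463/6)
1/P(-1128, r(-42, z)) = 1/(-463/6) = -6/463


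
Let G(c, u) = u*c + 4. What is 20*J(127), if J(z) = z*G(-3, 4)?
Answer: -20320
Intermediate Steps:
G(c, u) = 4 + c*u (G(c, u) = c*u + 4 = 4 + c*u)
J(z) = -8*z (J(z) = z*(4 - 3*4) = z*(4 - 12) = z*(-8) = -8*z)
20*J(127) = 20*(-8*127) = 20*(-1016) = -20320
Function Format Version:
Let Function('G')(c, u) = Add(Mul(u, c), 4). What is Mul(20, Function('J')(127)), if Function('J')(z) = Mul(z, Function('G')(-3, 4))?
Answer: -20320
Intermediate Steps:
Function('G')(c, u) = Add(4, Mul(c, u)) (Function('G')(c, u) = Add(Mul(c, u), 4) = Add(4, Mul(c, u)))
Function('J')(z) = Mul(-8, z) (Function('J')(z) = Mul(z, Add(4, Mul(-3, 4))) = Mul(z, Add(4, -12)) = Mul(z, -8) = Mul(-8, z))
Mul(20, Function('J')(127)) = Mul(20, Mul(-8, 127)) = Mul(20, -1016) = -20320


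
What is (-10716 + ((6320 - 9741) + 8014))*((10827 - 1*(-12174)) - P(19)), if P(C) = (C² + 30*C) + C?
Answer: -135018273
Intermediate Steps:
P(C) = C² + 31*C
(-10716 + ((6320 - 9741) + 8014))*((10827 - 1*(-12174)) - P(19)) = (-10716 + ((6320 - 9741) + 8014))*((10827 - 1*(-12174)) - 19*(31 + 19)) = (-10716 + (-3421 + 8014))*((10827 + 12174) - 19*50) = (-10716 + 4593)*(23001 - 1*950) = -6123*(23001 - 950) = -6123*22051 = -135018273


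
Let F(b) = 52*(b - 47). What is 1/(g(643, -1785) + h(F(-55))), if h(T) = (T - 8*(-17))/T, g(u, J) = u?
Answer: 39/25115 ≈ 0.0015529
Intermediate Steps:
F(b) = -2444 + 52*b (F(b) = 52*(-47 + b) = -2444 + 52*b)
h(T) = (136 + T)/T (h(T) = (T + 136)/T = (136 + T)/T)
1/(g(643, -1785) + h(F(-55))) = 1/(643 + (136 + (-2444 + 52*(-55)))/(-2444 + 52*(-55))) = 1/(643 + (136 + (-2444 - 2860))/(-2444 - 2860)) = 1/(643 + (136 - 5304)/(-5304)) = 1/(643 - 1/5304*(-5168)) = 1/(643 + 38/39) = 1/(25115/39) = 39/25115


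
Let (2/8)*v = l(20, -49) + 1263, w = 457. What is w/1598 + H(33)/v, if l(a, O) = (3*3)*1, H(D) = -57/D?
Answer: 12773507/44718432 ≈ 0.28564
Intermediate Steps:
l(a, O) = 9 (l(a, O) = 9*1 = 9)
v = 5088 (v = 4*(9 + 1263) = 4*1272 = 5088)
w/1598 + H(33)/v = 457/1598 - 57/33/5088 = 457*(1/1598) - 57*1/33*(1/5088) = 457/1598 - 19/11*1/5088 = 457/1598 - 19/55968 = 12773507/44718432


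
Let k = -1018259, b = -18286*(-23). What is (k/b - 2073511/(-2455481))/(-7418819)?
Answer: 1628242518221/7661572313252410742 ≈ 2.1252e-7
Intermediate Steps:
b = 420578
(k/b - 2073511/(-2455481))/(-7418819) = (-1018259/420578 - 2073511/(-2455481))/(-7418819) = (-1018259*1/420578 - 2073511*(-1/2455481))*(-1/7418819) = (-1018259/420578 + 2073511/2455481)*(-1/7418819) = -1628242518221/1032721288018*(-1/7418819) = 1628242518221/7661572313252410742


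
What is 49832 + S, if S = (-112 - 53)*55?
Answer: 40757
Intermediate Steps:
S = -9075 (S = -165*55 = -9075)
49832 + S = 49832 - 9075 = 40757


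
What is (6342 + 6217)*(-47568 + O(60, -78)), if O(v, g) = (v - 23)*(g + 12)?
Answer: -628075590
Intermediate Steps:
O(v, g) = (-23 + v)*(12 + g)
(6342 + 6217)*(-47568 + O(60, -78)) = (6342 + 6217)*(-47568 + (-276 - 23*(-78) + 12*60 - 78*60)) = 12559*(-47568 + (-276 + 1794 + 720 - 4680)) = 12559*(-47568 - 2442) = 12559*(-50010) = -628075590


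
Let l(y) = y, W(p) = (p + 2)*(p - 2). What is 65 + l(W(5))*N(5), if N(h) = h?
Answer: 170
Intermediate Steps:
W(p) = (-2 + p)*(2 + p) (W(p) = (2 + p)*(-2 + p) = (-2 + p)*(2 + p))
65 + l(W(5))*N(5) = 65 + (-4 + 5²)*5 = 65 + (-4 + 25)*5 = 65 + 21*5 = 65 + 105 = 170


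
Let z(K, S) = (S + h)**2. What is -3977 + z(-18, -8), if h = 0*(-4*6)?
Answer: -3913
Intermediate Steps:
h = 0 (h = 0*(-24) = 0)
z(K, S) = S**2 (z(K, S) = (S + 0)**2 = S**2)
-3977 + z(-18, -8) = -3977 + (-8)**2 = -3977 + 64 = -3913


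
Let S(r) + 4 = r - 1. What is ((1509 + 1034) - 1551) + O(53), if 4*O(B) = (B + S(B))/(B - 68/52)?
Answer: 2667809/2688 ≈ 992.49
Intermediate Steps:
S(r) = -5 + r (S(r) = -4 + (r - 1) = -4 + (-1 + r) = -5 + r)
O(B) = (-5 + 2*B)/(4*(-17/13 + B)) (O(B) = ((B + (-5 + B))/(B - 68/52))/4 = ((-5 + 2*B)/(B - 68*1/52))/4 = ((-5 + 2*B)/(B - 17/13))/4 = ((-5 + 2*B)/(-17/13 + B))/4 = (-5 + 2*B)/(4*(-17/13 + B)))
((1509 + 1034) - 1551) + O(53) = ((1509 + 1034) - 1551) + 13*(-5 + 2*53)/(4*(-17 + 13*53)) = (2543 - 1551) + 13*(-5 + 106)/(4*(-17 + 689)) = 992 + (13/4)*101/672 = 992 + (13/4)*(1/672)*101 = 992 + 1313/2688 = 2667809/2688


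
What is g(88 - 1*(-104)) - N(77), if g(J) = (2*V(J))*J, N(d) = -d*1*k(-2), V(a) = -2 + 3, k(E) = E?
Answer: 230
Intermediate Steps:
V(a) = 1
N(d) = 2*d (N(d) = -d*1*(-2) = -d*(-2) = -(-2)*d = 2*d)
g(J) = 2*J (g(J) = (2*1)*J = 2*J)
g(88 - 1*(-104)) - N(77) = 2*(88 - 1*(-104)) - 2*77 = 2*(88 + 104) - 1*154 = 2*192 - 154 = 384 - 154 = 230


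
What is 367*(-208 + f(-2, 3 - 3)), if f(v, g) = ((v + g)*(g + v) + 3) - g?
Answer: -73767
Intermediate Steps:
f(v, g) = 3 + (g + v)² - g (f(v, g) = ((g + v)*(g + v) + 3) - g = ((g + v)² + 3) - g = (3 + (g + v)²) - g = 3 + (g + v)² - g)
367*(-208 + f(-2, 3 - 3)) = 367*(-208 + (3 + ((3 - 3) - 2)² - (3 - 3))) = 367*(-208 + (3 + (0 - 2)² - 1*0)) = 367*(-208 + (3 + (-2)² + 0)) = 367*(-208 + (3 + 4 + 0)) = 367*(-208 + 7) = 367*(-201) = -73767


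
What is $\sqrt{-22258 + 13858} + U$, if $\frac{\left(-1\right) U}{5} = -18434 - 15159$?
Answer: $167965 + 20 i \sqrt{21} \approx 1.6797 \cdot 10^{5} + 91.651 i$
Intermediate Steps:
$U = 167965$ ($U = - 5 \left(-18434 - 15159\right) = \left(-5\right) \left(-33593\right) = 167965$)
$\sqrt{-22258 + 13858} + U = \sqrt{-22258 + 13858} + 167965 = \sqrt{-8400} + 167965 = 20 i \sqrt{21} + 167965 = 167965 + 20 i \sqrt{21}$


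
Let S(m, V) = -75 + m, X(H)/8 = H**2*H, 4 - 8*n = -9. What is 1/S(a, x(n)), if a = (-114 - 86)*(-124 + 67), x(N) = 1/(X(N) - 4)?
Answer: 1/11325 ≈ 8.8300e-5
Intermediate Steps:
n = 13/8 (n = 1/2 - 1/8*(-9) = 1/2 + 9/8 = 13/8 ≈ 1.6250)
X(H) = 8*H**3 (X(H) = 8*(H**2*H) = 8*H**3)
x(N) = 1/(-4 + 8*N**3) (x(N) = 1/(8*N**3 - 4) = 1/(-4 + 8*N**3))
a = 11400 (a = -200*(-57) = 11400)
1/S(a, x(n)) = 1/(-75 + 11400) = 1/11325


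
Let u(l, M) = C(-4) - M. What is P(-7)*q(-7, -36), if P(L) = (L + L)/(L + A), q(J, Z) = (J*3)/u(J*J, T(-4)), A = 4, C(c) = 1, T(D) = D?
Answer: -98/5 ≈ -19.600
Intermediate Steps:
u(l, M) = 1 - M
q(J, Z) = 3*J/5 (q(J, Z) = (J*3)/(1 - 1*(-4)) = (3*J)/(1 + 4) = (3*J)/5 = (3*J)*(1/5) = 3*J/5)
P(L) = 2*L/(4 + L) (P(L) = (L + L)/(L + 4) = (2*L)/(4 + L) = 2*L/(4 + L))
P(-7)*q(-7, -36) = (2*(-7)/(4 - 7))*((3/5)*(-7)) = (2*(-7)/(-3))*(-21/5) = (2*(-7)*(-1/3))*(-21/5) = (14/3)*(-21/5) = -98/5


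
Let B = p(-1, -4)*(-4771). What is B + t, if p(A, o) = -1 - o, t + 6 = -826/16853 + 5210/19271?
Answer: -4650369353713/324774163 ≈ -14319.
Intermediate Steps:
t = -1876758694/324774163 (t = -6 + (-826/16853 + 5210/19271) = -6 + 71886284/324774163 = -1876758694/324774163 ≈ -5.7787)
B = -14313 (B = (-1 - 1*(-4))*(-4771) = (-1 + 4)*(-4771) = 3*(-4771) = -14313)
B + t = -14313 - 1876758694/324774163 = -4650369353713/324774163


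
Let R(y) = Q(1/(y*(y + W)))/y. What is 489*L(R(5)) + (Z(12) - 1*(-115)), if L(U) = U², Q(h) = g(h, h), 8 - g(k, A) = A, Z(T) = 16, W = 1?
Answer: 10293223/7500 ≈ 1372.4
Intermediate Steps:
g(k, A) = 8 - A
Q(h) = 8 - h
R(y) = (8 - 1/(y*(1 + y)))/y (R(y) = (8 - 1/(y*(y + 1)))/y = (8 - 1/(y*(1 + y)))/y)
489*L(R(5)) + (Z(12) - 1*(-115)) = 489*((-1 + 8*5*(1 + 5))/(5²*(1 + 5)))² + (16 - 1*(-115)) = 489*((1/25)*(-1 + 8*5*6)/6)² + (16 + 115) = 489*((1/25)*(⅙)*(-1 + 240))² + 131 = 489*((1/25)*(⅙)*239)² + 131 = 489*(239/150)² + 131 = 489*(57121/22500) + 131 = 9310723/7500 + 131 = 10293223/7500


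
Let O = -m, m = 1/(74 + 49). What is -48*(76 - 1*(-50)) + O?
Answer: -743905/123 ≈ -6048.0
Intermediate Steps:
m = 1/123 ≈ 0.0081301
O = -1/123 (O = -1*1/123 = -1/123 ≈ -0.0081301)
-48*(76 - 1*(-50)) + O = -48*(76 - 1*(-50)) - 1/123 = -48*(76 + 50) - 1/123 = -48*126 - 1/123 = -6048 - 1/123 = -743905/123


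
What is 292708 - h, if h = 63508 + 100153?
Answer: 129047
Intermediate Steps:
h = 163661
292708 - h = 292708 - 1*163661 = 292708 - 163661 = 129047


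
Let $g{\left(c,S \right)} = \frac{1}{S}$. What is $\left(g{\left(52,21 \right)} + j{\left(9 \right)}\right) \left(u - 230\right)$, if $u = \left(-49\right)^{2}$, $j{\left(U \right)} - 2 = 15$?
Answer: $\frac{777218}{21} \approx 37010.0$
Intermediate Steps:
$j{\left(U \right)} = 17$ ($j{\left(U \right)} = 2 + 15 = 17$)
$u = 2401$
$\left(g{\left(52,21 \right)} + j{\left(9 \right)}\right) \left(u - 230\right) = \left(\frac{1}{21} + 17\right) \left(2401 - 230\right) = \left(\frac{1}{21} + 17\right) 2171 = \frac{358}{21} \cdot 2171 = \frac{777218}{21}$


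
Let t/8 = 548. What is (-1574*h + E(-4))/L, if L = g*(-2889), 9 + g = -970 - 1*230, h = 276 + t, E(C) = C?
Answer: -2444948/1164267 ≈ -2.1000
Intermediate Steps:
t = 4384 (t = 8*548 = 4384)
h = 4660 (h = 276 + 4384 = 4660)
g = -1209 (g = -9 + (-970 - 1*230) = -9 + (-970 - 230) = -9 - 1200 = -1209)
L = 3492801 (L = -1209*(-2889) = 3492801)
(-1574*h + E(-4))/L = (-1574*4660 - 4)/3492801 = (-7334840 - 4)*(1/3492801) = -7334844*1/3492801 = -2444948/1164267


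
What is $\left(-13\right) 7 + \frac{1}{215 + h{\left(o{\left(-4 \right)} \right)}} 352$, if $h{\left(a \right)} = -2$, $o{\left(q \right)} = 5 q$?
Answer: $- \frac{19031}{213} \approx -89.347$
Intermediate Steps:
$\left(-13\right) 7 + \frac{1}{215 + h{\left(o{\left(-4 \right)} \right)}} 352 = \left(-13\right) 7 + \frac{1}{215 - 2} \cdot 352 = -91 + \frac{1}{213} \cdot 352 = -91 + \frac{352}{213} = - \frac{19031}{213}$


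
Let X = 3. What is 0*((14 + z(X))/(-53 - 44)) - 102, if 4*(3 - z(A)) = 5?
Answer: -102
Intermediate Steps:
z(A) = 7/4 (z(A) = 3 - ¼*5 = 3 - 5/4 = 7/4)
0*((14 + z(X))/(-53 - 44)) - 102 = 0*((14 + 7/4)/(-53 - 44)) - 102 = 0*((63/4)/(-97)) - 102 = 0*((63/4)*(-1/97)) - 102 = 0*(-63/388) - 102 = 0 - 102 = -102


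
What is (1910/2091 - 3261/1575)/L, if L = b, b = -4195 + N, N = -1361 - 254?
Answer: 423389/2126024250 ≈ 0.00019915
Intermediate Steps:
N = -1615
b = -5810 (b = -4195 - 1615 = -5810)
L = -5810
(1910/2091 - 3261/1575)/L = (1910/2091 - 3261/1575)/(-5810) = (1910*(1/2091) - 3261*1/1575)*(-1/5810) = (1910/2091 - 1087/525)*(-1/5810) = -423389/365925*(-1/5810) = 423389/2126024250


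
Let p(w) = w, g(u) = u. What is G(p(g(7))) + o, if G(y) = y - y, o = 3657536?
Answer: 3657536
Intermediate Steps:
G(y) = 0
G(p(g(7))) + o = 0 + 3657536 = 3657536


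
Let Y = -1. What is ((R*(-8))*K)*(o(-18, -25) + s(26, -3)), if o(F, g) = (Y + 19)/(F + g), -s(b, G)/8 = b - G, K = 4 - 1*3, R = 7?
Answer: 559664/43 ≈ 13015.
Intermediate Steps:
K = 1 (K = 4 - 3 = 1)
s(b, G) = -8*b + 8*G (s(b, G) = -8*(b - G) = -8*b + 8*G)
o(F, g) = 18/(F + g) (o(F, g) = (-1 + 19)/(F + g) = 18/(F + g))
((R*(-8))*K)*(o(-18, -25) + s(26, -3)) = ((7*(-8))*1)*(18/(-18 - 25) + (-8*26 + 8*(-3))) = (-56*1)*(18/(-43) + (-208 - 24)) = -56*(18*(-1/43) - 232) = -56*(-18/43 - 232) = -56*(-9994/43) = 559664/43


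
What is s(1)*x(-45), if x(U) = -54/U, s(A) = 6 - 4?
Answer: 12/5 ≈ 2.4000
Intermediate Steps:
s(A) = 2
s(1)*x(-45) = 2*(-54/(-45)) = 2*(-54*(-1/45)) = 2*(6/5) = 12/5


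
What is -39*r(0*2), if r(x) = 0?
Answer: 0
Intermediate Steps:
-39*r(0*2) = -39*0 = 0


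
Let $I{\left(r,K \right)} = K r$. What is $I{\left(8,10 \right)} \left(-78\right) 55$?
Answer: $-343200$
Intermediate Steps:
$I{\left(8,10 \right)} \left(-78\right) 55 = 10 \cdot 8 \left(-78\right) 55 = 80 \left(-78\right) 55 = \left(-6240\right) 55 = -343200$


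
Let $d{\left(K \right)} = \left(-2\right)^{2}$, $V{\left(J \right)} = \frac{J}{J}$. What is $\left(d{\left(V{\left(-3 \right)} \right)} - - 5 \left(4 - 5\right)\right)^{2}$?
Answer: $1$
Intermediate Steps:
$V{\left(J \right)} = 1$
$d{\left(K \right)} = 4$
$\left(d{\left(V{\left(-3 \right)} \right)} - - 5 \left(4 - 5\right)\right)^{2} = \left(4 - - 5 \left(4 - 5\right)\right)^{2} = \left(4 - \left(-5\right) \left(-1\right)\right)^{2} = \left(4 - 5\right)^{2} = \left(-1\right)^{2} = 1$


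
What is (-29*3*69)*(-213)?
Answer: 1278639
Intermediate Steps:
(-29*3*69)*(-213) = -87*69*(-213) = -6003*(-213) = 1278639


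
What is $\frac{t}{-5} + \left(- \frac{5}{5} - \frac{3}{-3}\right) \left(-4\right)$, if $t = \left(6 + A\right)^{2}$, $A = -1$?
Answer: $-5$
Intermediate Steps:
$t = 25$ ($t = \left(6 - 1\right)^{2} = 5^{2} = 25$)
$\frac{t}{-5} + \left(- \frac{5}{5} - \frac{3}{-3}\right) \left(-4\right) = \frac{25}{-5} + \left(- \frac{5}{5} - \frac{3}{-3}\right) \left(-4\right) = 25 \left(- \frac{1}{5}\right) + \left(\left(-5\right) \frac{1}{5} - -1\right) \left(-4\right) = -5 + \left(-1 + 1\right) \left(-4\right) = -5 + 0 \left(-4\right) = -5 + 0 = -5$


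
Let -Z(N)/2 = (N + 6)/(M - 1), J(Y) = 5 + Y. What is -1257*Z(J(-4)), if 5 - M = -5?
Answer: 5866/3 ≈ 1955.3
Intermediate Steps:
M = 10 (M = 5 - 1*(-5) = 5 + 5 = 10)
Z(N) = -4/3 - 2*N/9 (Z(N) = -2*(N + 6)/(10 - 1) = -2*(6 + N)/9 = -2*(⅔ + N/9) = -4/3 - 2*N/9)
-1257*Z(J(-4)) = -1257*(-4/3 - 2*(5 - 4)/9) = -1257*(-4/3 - 2/9*1) = -1257*(-4/3 - 2/9) = -1257*(-14/9) = 5866/3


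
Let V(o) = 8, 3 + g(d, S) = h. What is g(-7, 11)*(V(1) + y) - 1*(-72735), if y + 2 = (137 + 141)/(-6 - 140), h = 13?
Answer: 5312645/73 ≈ 72776.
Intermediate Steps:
y = -285/73 (y = -2 + (137 + 141)/(-6 - 140) = -2 + 278/(-146) = -2 + 278*(-1/146) = -2 - 139/73 = -285/73 ≈ -3.9041)
g(d, S) = 10 (g(d, S) = -3 + 13 = 10)
g(-7, 11)*(V(1) + y) - 1*(-72735) = 10*(8 - 285/73) - 1*(-72735) = 10*(299/73) + 72735 = 2990/73 + 72735 = 5312645/73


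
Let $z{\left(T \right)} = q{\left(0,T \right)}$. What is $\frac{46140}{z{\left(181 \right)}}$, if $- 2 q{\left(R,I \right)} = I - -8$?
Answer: $- \frac{30760}{63} \approx -488.25$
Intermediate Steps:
$q{\left(R,I \right)} = -4 - \frac{I}{2}$ ($q{\left(R,I \right)} = - \frac{I - -8}{2} = - \frac{I + 8}{2} = - \frac{8 + I}{2} = -4 - \frac{I}{2}$)
$z{\left(T \right)} = -4 - \frac{T}{2}$
$\frac{46140}{z{\left(181 \right)}} = \frac{46140}{-4 - \frac{181}{2}} = \frac{46140}{- \frac{189}{2}} = 46140 \left(- \frac{2}{189}\right) = - \frac{30760}{63}$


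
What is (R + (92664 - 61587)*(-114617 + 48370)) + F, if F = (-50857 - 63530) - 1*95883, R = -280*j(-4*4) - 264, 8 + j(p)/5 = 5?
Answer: -2058964353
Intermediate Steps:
j(p) = -15 (j(p) = -40 + 5*5 = -40 + 25 = -15)
R = 3936 (R = -280*(-15) - 264 = 4200 - 264 = 3936)
F = -210270 (F = -114387 - 95883 = -210270)
(R + (92664 - 61587)*(-114617 + 48370)) + F = (3936 + (92664 - 61587)*(-114617 + 48370)) - 210270 = (3936 + 31077*(-66247)) - 210270 = (3936 - 2058758019) - 210270 = -2058754083 - 210270 = -2058964353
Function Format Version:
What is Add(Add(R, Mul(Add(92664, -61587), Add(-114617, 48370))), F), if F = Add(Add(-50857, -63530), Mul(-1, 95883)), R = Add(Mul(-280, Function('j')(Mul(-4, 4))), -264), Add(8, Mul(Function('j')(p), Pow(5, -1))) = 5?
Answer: -2058964353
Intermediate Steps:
Function('j')(p) = -15 (Function('j')(p) = Add(-40, Mul(5, 5)) = Add(-40, 25) = -15)
R = 3936 (R = Add(Mul(-280, -15), -264) = Add(4200, -264) = 3936)
F = -210270 (F = Add(-114387, -95883) = -210270)
Add(Add(R, Mul(Add(92664, -61587), Add(-114617, 48370))), F) = Add(Add(3936, Mul(Add(92664, -61587), Add(-114617, 48370))), -210270) = Add(Add(3936, Mul(31077, -66247)), -210270) = Add(Add(3936, -2058758019), -210270) = Add(-2058754083, -210270) = -2058964353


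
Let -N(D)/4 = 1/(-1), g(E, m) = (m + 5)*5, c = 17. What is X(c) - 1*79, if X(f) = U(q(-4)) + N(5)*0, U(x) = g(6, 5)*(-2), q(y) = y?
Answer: -179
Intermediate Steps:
g(E, m) = 25 + 5*m (g(E, m) = (5 + m)*5 = 25 + 5*m)
N(D) = 4 (N(D) = -4/(-1) = -4*(-1) = 4)
U(x) = -100 (U(x) = (25 + 5*5)*(-2) = (25 + 25)*(-2) = 50*(-2) = -100)
X(f) = -100 (X(f) = -100 + 4*0 = -100 + 0 = -100)
X(c) - 1*79 = -100 - 1*79 = -100 - 79 = -179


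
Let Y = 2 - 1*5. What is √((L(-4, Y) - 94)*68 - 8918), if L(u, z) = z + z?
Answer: I*√15718 ≈ 125.37*I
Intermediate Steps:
Y = -3 (Y = 2 - 5 = -3)
L(u, z) = 2*z
√((L(-4, Y) - 94)*68 - 8918) = √((2*(-3) - 94)*68 - 8918) = √((-6 - 94)*68 - 8918) = √(-100*68 - 8918) = √(-6800 - 8918) = √(-15718) = I*√15718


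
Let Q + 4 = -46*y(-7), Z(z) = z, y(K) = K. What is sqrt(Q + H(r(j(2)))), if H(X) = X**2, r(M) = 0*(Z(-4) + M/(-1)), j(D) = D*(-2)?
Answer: sqrt(318) ≈ 17.833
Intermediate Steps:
j(D) = -2*D
Q = 318 (Q = -4 - 46*(-7) = -4 + 322 = 318)
r(M) = 0 (r(M) = 0*(-4 + M/(-1)) = 0*(-4 + M*(-1)) = 0*(-4 - M) = 0)
sqrt(Q + H(r(j(2)))) = sqrt(318 + 0**2) = sqrt(318 + 0) = sqrt(318)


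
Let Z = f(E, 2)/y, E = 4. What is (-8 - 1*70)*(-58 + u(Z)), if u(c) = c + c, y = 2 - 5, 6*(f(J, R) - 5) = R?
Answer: 14404/3 ≈ 4801.3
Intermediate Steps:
f(J, R) = 5 + R/6
y = -3
Z = -16/9 (Z = (5 + (⅙)*2)/(-3) = (5 + ⅓)*(-⅓) = (16/3)*(-⅓) = -16/9 ≈ -1.7778)
u(c) = 2*c
(-8 - 1*70)*(-58 + u(Z)) = (-8 - 1*70)*(-58 + 2*(-16/9)) = (-8 - 70)*(-58 - 32/9) = -78*(-554/9) = 14404/3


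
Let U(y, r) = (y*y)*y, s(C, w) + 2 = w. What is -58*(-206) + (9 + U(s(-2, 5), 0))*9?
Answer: 12272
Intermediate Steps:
s(C, w) = -2 + w
U(y, r) = y³ (U(y, r) = y²*y = y³)
-58*(-206) + (9 + U(s(-2, 5), 0))*9 = -58*(-206) + (9 + (-2 + 5)³)*9 = 11948 + (9 + 3³)*9 = 11948 + (9 + 27)*9 = 11948 + 36*9 = 11948 + 324 = 12272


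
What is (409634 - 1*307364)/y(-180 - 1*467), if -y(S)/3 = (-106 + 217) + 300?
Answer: -34090/411 ≈ -82.944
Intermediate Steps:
y(S) = -1233 (y(S) = -3*((-106 + 217) + 300) = -3*(111 + 300) = -3*411 = -1233)
(409634 - 1*307364)/y(-180 - 1*467) = (409634 - 1*307364)/(-1233) = (409634 - 307364)*(-1/1233) = 102270*(-1/1233) = -34090/411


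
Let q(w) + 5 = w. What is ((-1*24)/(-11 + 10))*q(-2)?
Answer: -168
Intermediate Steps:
q(w) = -5 + w
((-1*24)/(-11 + 10))*q(-2) = ((-1*24)/(-11 + 10))*(-5 - 2) = (-24/(-1))*(-7) = -1*(-24)*(-7) = 24*(-7) = -168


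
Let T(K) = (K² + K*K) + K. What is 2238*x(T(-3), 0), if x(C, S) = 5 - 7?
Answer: -4476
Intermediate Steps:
T(K) = K + 2*K² (T(K) = (K² + K²) + K = 2*K² + K = K + 2*K²)
x(C, S) = -2
2238*x(T(-3), 0) = 2238*(-2) = -4476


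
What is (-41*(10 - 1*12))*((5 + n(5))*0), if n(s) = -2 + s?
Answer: 0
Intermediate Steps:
(-41*(10 - 1*12))*((5 + n(5))*0) = (-41*(10 - 1*12))*((5 + (-2 + 5))*0) = (-41*(10 - 12))*((5 + 3)*0) = (-41*(-2))*(8*0) = 82*0 = 0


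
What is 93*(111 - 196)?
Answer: -7905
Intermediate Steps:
93*(111 - 196) = 93*(-85) = -7905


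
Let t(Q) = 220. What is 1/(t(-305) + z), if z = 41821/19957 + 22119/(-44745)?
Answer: 297658655/65961521354 ≈ 0.0045126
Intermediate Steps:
z = 476617254/297658655 (z = 41821*(1/19957) + 22119*(-1/44745) = 41821/19957 - 7373/14915 = 476617254/297658655 ≈ 1.6012)
1/(t(-305) + z) = 1/(220 + 476617254/297658655) = 1/(65961521354/297658655) = 297658655/65961521354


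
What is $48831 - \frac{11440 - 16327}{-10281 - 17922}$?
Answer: $\frac{459058602}{9401} \approx 48831.0$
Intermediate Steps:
$48831 - \frac{11440 - 16327}{-10281 - 17922} = 48831 - - \frac{4887}{-28203} = 48831 - \left(-4887\right) \left(- \frac{1}{28203}\right) = 48831 - \frac{1629}{9401} = \frac{459058602}{9401}$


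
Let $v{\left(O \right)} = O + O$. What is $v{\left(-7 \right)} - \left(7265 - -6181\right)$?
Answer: $-13460$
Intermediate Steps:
$v{\left(O \right)} = 2 O$
$v{\left(-7 \right)} - \left(7265 - -6181\right) = 2 \left(-7\right) - \left(7265 - -6181\right) = -14 - \left(7265 + 6181\right) = -14 - 13446 = -13460$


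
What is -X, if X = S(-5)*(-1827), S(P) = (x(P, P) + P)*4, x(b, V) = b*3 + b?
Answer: -182700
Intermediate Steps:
x(b, V) = 4*b (x(b, V) = 3*b + b = 4*b)
S(P) = 20*P (S(P) = (4*P + P)*4 = (5*P)*4 = 20*P)
X = 182700 (X = (20*(-5))*(-1827) = -100*(-1827) = 182700)
-X = -1*182700 = -182700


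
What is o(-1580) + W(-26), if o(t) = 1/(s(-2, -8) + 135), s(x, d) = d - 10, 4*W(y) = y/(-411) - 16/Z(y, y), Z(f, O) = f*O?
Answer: 7687/416754 ≈ 0.018445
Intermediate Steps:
Z(f, O) = O*f
W(y) = -4/y² - y/1644 (W(y) = (y/(-411) - 16/y²)/4 = (y*(-1/411) - 16/y²)/4 = (-y/411 - 16/y²)/4 = (-16/y² - y/411)/4 = -4/y² - y/1644)
s(x, d) = -10 + d
o(t) = 1/117 (o(t) = 1/((-10 - 8) + 135) = 1/(-18 + 135) = 1/117)
o(-1580) + W(-26) = 1/117 + (-4/(-26)² - 1/1644*(-26)) = 1/117 + (-4*1/676 + 13/822) = 1/117 + (-1/169 + 13/822) = 1/117 + 1375/138918 = 7687/416754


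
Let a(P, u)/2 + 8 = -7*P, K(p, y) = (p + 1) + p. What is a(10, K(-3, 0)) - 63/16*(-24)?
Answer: -123/2 ≈ -61.500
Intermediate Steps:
K(p, y) = 1 + 2*p (K(p, y) = (1 + p) + p = 1 + 2*p)
a(P, u) = -16 - 14*P (a(P, u) = -16 + 2*(-7*P) = -16 - 14*P)
a(10, K(-3, 0)) - 63/16*(-24) = (-16 - 14*10) - 63/16*(-24) = (-16 - 140) - 63*1/16*(-24) = -156 - 63/16*(-24) = -156 + 189/2 = -123/2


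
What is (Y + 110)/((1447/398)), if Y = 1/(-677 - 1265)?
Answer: 42510181/1405037 ≈ 30.256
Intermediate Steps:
Y = -1/1942 (Y = 1/(-1942) = -1/1942 ≈ -0.00051493)
(Y + 110)/((1447/398)) = (-1/1942 + 110)/((1447/398)) = (213619/1942)/(1447*(1/398)) = (213619/1942)/(1447/398) = (398/1447)*(213619/1942) = 42510181/1405037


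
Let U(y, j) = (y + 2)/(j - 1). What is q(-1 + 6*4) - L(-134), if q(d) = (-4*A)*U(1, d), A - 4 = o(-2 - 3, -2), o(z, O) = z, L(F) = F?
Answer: 1480/11 ≈ 134.55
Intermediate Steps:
U(y, j) = (2 + y)/(-1 + j)
A = -1 (A = 4 + (-2 - 3) = 4 - 5 = -1)
q(d) = 12/(-1 + d) (q(d) = (-4*(-1))*((2 + 1)/(-1 + d)) = 4*(3/(-1 + d)) = 12/(-1 + d))
q(-1 + 6*4) - L(-134) = 12/(-1 + (-1 + 6*4)) - 1*(-134) = 12/(-1 + (-1 + 24)) + 134 = 12/(-1 + 23) + 134 = 12/22 + 134 = 12*(1/22) + 134 = 6/11 + 134 = 1480/11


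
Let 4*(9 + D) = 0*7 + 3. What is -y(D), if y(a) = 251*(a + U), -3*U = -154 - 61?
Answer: -191011/12 ≈ -15918.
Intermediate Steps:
D = -33/4 (D = -9 + (0*7 + 3)/4 = -9 + (0 + 3)/4 = -9 + (¼)*3 = -9 + ¾ = -33/4 ≈ -8.2500)
U = 215/3 (U = -(-154 - 61)/3 = -⅓*(-215) = 215/3 ≈ 71.667)
y(a) = 53965/3 + 251*a (y(a) = 251*(a + 215/3) = 251*(215/3 + a) = 53965/3 + 251*a)
-y(D) = -(53965/3 + 251*(-33/4)) = -(53965/3 - 8283/4) = -1*191011/12 = -191011/12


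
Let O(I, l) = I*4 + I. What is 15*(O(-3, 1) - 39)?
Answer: -810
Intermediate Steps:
O(I, l) = 5*I (O(I, l) = 4*I + I = 5*I)
15*(O(-3, 1) - 39) = 15*(5*(-3) - 39) = 15*(-15 - 39) = 15*(-54) = -810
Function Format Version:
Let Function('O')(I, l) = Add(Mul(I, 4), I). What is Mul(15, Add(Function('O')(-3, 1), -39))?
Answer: -810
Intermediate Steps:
Function('O')(I, l) = Mul(5, I) (Function('O')(I, l) = Add(Mul(4, I), I) = Mul(5, I))
Mul(15, Add(Function('O')(-3, 1), -39)) = Mul(15, Add(Mul(5, -3), -39)) = Mul(15, Add(-15, -39)) = Mul(15, -54) = -810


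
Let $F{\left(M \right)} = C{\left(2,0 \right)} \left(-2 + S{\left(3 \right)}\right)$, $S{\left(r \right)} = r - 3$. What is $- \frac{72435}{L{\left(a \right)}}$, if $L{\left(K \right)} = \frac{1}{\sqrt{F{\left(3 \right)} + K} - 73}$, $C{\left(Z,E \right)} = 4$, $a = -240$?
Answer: $5287755 - 144870 i \sqrt{62} \approx 5.2878 \cdot 10^{6} - 1.1407 \cdot 10^{6} i$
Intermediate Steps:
$S{\left(r \right)} = -3 + r$
$F{\left(M \right)} = -8$ ($F{\left(M \right)} = 4 \left(-2 + \left(-3 + 3\right)\right) = 4 \left(-2 + 0\right) = 4 \left(-2\right) = -8$)
$L{\left(K \right)} = \frac{1}{-73 + \sqrt{-8 + K}}$ ($L{\left(K \right)} = \frac{1}{\sqrt{-8 + K} - 73} = \frac{1}{-73 + \sqrt{-8 + K}}$)
$- \frac{72435}{L{\left(a \right)}} = - \frac{72435}{\frac{1}{-73 + \sqrt{-8 - 240}}} = - \frac{72435}{\frac{1}{-73 + \sqrt{-248}}} = - \frac{72435}{\frac{1}{-73 + 2 i \sqrt{62}}} = - 72435 \left(-73 + 2 i \sqrt{62}\right) = 5287755 - 144870 i \sqrt{62}$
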